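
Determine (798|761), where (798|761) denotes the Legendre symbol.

(798|761)
  = (37|761)    [798 ≡ 37 mod 761]
  = (761|37)    [QR: 37 ≡ 1 mod 4, sign kept]
  = (21|37)    [761 ≡ 21 mod 37]
  = (37|21)    [QR: 21 ≡ 1 mod 4, sign kept]
  = (16|21)    [37 ≡ 16 mod 21]
  = (1|21)    [21 ≡ 5 mod 8 ⇒ (2|21)^4 = +1]
  = 1    [(1|21) = 1]

1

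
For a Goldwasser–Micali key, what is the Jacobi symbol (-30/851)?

(-30/851)
  = (821/851)    [-30 ≡ 821 mod 851]
  = (851/821)    [QR: 821 ≡ 1 mod 4, sign kept]
  = (30/821)    [851 ≡ 30 mod 821]
  = -(15/821)    [821 ≡ 5 mod 8 ⇒ (2/821) = -1]
  = -(821/15)    [QR: 821 ≡ 1 mod 4, sign kept]
  = -(11/15)    [821 ≡ 11 mod 15]
  = (15/11)    [QR: both ≡ 3 mod 4, sign flips]
  = (4/11)    [15 ≡ 4 mod 11]
  = (1/11)    [11 ≡ 3 mod 8 ⇒ (2/11)^2 = +1]
  = 1    [(1/11) = 1]

1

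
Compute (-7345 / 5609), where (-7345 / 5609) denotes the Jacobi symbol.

(-7345 / 5609)
  = (3873 / 5609)    [-7345 ≡ 3873 mod 5609]
  = (5609 / 3873)    [QR: 3873 ≡ 1 mod 4, sign kept]
  = (1736 / 3873)    [5609 ≡ 1736 mod 3873]
  = (217 / 3873)    [3873 ≡ 1 mod 8 ⇒ (2 / 3873)^3 = +1]
  = (3873 / 217)    [QR: 217 ≡ 1 mod 4, sign kept]
  = (184 / 217)    [3873 ≡ 184 mod 217]
  = (23 / 217)    [217 ≡ 1 mod 8 ⇒ (2 / 217)^3 = +1]
  = (217 / 23)    [QR: 217 ≡ 1 mod 4, sign kept]
  = (10 / 23)    [217 ≡ 10 mod 23]
  = (5 / 23)    [23 ≡ 7 mod 8 ⇒ (2 / 23) = +1]
  = (23 / 5)    [QR: 5 ≡ 1 mod 4, sign kept]
  = (3 / 5)    [23 ≡ 3 mod 5]
  = (5 / 3)    [QR: 5 ≡ 1 mod 4, sign kept]
  = (2 / 3)    [5 ≡ 2 mod 3]
  = -(1 / 3)    [3 ≡ 3 mod 8 ⇒ (2 / 3) = -1]
  = -1    [(1 / 3) = 1]

-1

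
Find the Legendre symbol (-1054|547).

1

(-1054|547)
  = (40|547)    [-1054 ≡ 40 mod 547]
  = -(5|547)    [547 ≡ 3 mod 8 ⇒ (2|547)^3 = -1]
  = -(547|5)    [QR: 5 ≡ 1 mod 4, sign kept]
  = -(2|5)    [547 ≡ 2 mod 5]
  = (1|5)    [5 ≡ 5 mod 8 ⇒ (2|5) = -1]
  = 1    [(1|5) = 1]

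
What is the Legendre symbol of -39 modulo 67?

-1

(-39/67)
  = -(39/67)    [67 ≡ 3 mod 4 ⇒ (-1/67) = -1]
  = (67/39)    [QR: both ≡ 3 mod 4, sign flips]
  = (28/39)    [67 ≡ 28 mod 39]
  = (7/39)    [39 ≡ 7 mod 8 ⇒ (2/39)^2 = +1]
  = -(39/7)    [QR: both ≡ 3 mod 4, sign flips]
  = -(4/7)    [39 ≡ 4 mod 7]
  = -(1/7)    [7 ≡ 7 mod 8 ⇒ (2/7)^2 = +1]
  = -1    [(1/7) = 1]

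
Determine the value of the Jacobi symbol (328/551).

(328/551)
  = (41/551)    [551 ≡ 7 mod 8 ⇒ (2/551)^3 = +1]
  = (551/41)    [QR: 41 ≡ 1 mod 4, sign kept]
  = (18/41)    [551 ≡ 18 mod 41]
  = (9/41)    [41 ≡ 1 mod 8 ⇒ (2/41) = +1]
  = (41/9)    [QR: 9 ≡ 1 mod 4, sign kept]
  = (5/9)    [41 ≡ 5 mod 9]
  = (9/5)    [QR: 5 ≡ 1 mod 4, sign kept]
  = (4/5)    [9 ≡ 4 mod 5]
  = (1/5)    [5 ≡ 5 mod 8 ⇒ (2/5)^2 = +1]
  = 1    [(1/5) = 1]

1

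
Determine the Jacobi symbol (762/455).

-1

Reduce the numerator: 762 ≡ 307 (mod 455), so (762/455) = (307/455).
Both 307 ≡ 3 and 455 ≡ 3 (mod 4), so reciprocity gives (307/455) = -(455/307). Reduce: 455 ≡ 148 (mod 307). Now have -(148/307).
Factor out 2: 148 = 2^2·37. Since 307 ≡ 3 (mod 8), (2/307) = -1, and (2/307)^2 = +1. Now have -(37/307).
37 ≡ 1 (mod 4), so quadratic reciprocity gives (37/307) = (307/37). Reduce: 307 ≡ 11 (mod 37). Now have -(11/37).
37 ≡ 1 (mod 4), so quadratic reciprocity gives (11/37) = (37/11). Reduce: 37 ≡ 4 (mod 11). Now have -(4/11).
Factor out 2: 4 = 2^2. Since 11 ≡ 3 (mod 8), (2/11) = -1, and (2/11)^2 = +1. Now have -(1/11).
(1/11) = 1. Collecting the sign factors: -1.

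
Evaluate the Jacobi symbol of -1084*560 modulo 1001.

0

By multiplicativity, (-1084·560/1001) = (-1084/1001)·(560/1001).
First factor (-1084/1001):
Pull out -1: (-1084/1001) = (-1/1001)·(1084/1001). Since 1001 ≡ 1 (mod 4), (-1/1001) = +1. Now have (1084/1001).
Reduce the numerator: 1084 ≡ 83 (mod 1001), so (1084/1001) = (83/1001).
1001 ≡ 1 (mod 4), so quadratic reciprocity gives (83/1001) = (1001/83). Reduce: 1001 ≡ 5 (mod 83). Now have (5/83).
5 ≡ 1 (mod 4), so quadratic reciprocity gives (5/83) = (83/5). Reduce: 83 ≡ 3 (mod 5). Now have (3/5).
5 ≡ 1 (mod 4), so quadratic reciprocity gives (3/5) = (5/3). Reduce: 5 ≡ 2 (mod 3). Now have (2/3).
Factor out 2: 2 = 2. Since 3 ≡ 3 (mod 8), (2/3) = -1. Now have -(1/3).
(1/3) = 1. Collecting the sign factors: -1.
Second factor (560/1001):
Factor out 2: 560 = 2^4·35. Since 1001 ≡ 1 (mod 8), (2/1001) = +1, and (2/1001)^4 = +1. Now have (35/1001).
1001 ≡ 1 (mod 4), so quadratic reciprocity gives (35/1001) = (1001/35). Reduce: 1001 ≡ 21 (mod 35). Now have (21/35).
21 ≡ 1 (mod 4), so quadratic reciprocity gives (21/35) = (35/21). Reduce: 35 ≡ 14 (mod 21). Now have (14/21).
Factor out 2: 14 = 2·7. Since 21 ≡ 5 (mod 8), (2/21) = -1. Now have -(7/21).
21 ≡ 1 (mod 4), so quadratic reciprocity gives (7/21) = (21/7). Reduce: 21 ≡ 0 (mod 7). Now have -(0/7).
The numerator is now 0 with denominator 7 > 1: the symbol is 0.
Product: (-1)·(0) = 0.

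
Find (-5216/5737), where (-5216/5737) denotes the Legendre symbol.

-1

Pull out -1: (-5216/5737) = (-1/5737)·(5216/5737). Since 5737 ≡ 1 (mod 4), (-1/5737) = +1. Now have (5216/5737).
Factor out 2: 5216 = 2^5·163. Since 5737 ≡ 1 (mod 8), (2/5737) = +1, and (2/5737)^5 = +1. Now have (163/5737).
5737 ≡ 1 (mod 4), so quadratic reciprocity gives (163/5737) = (5737/163). Reduce: 5737 ≡ 32 (mod 163). Now have (32/163).
Factor out 2: 32 = 2^5. Since 163 ≡ 3 (mod 8), (2/163) = -1, and (2/163)^5 = -1. Now have -(1/163).
(1/163) = 1. Collecting the sign factors: -1.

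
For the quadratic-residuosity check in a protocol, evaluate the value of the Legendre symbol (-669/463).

Reduce the numerator: -669 ≡ 257 (mod 463), so (-669/463) = (257/463).
257 ≡ 1 (mod 4), so quadratic reciprocity gives (257/463) = (463/257). Reduce: 463 ≡ 206 (mod 257). Now have (206/257).
Factor out 2: 206 = 2·103. Since 257 ≡ 1 (mod 8), (2/257) = +1. Now have (103/257).
257 ≡ 1 (mod 4), so quadratic reciprocity gives (103/257) = (257/103). Reduce: 257 ≡ 51 (mod 103). Now have (51/103).
Both 51 ≡ 3 and 103 ≡ 3 (mod 4), so reciprocity gives (51/103) = -(103/51). Reduce: 103 ≡ 1 (mod 51). Now have -(1/51).
(1/51) = 1. Collecting the sign factors: -1.

-1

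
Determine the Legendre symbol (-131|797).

1

Pull out -1: (-131|797) = (-1|797)·(131|797). Since 797 ≡ 1 (mod 4), (-1|797) = +1. Now have (131|797).
797 ≡ 1 (mod 4), so quadratic reciprocity gives (131|797) = (797|131). Reduce: 797 ≡ 11 (mod 131). Now have (11|131).
Both 11 ≡ 3 and 131 ≡ 3 (mod 4), so reciprocity gives (11|131) = -(131|11). Reduce: 131 ≡ 10 (mod 11). Now have -(10|11).
Factor out 2: 10 = 2·5. Since 11 ≡ 3 (mod 8), (2|11) = -1. Now have (5|11).
5 ≡ 1 (mod 4), so quadratic reciprocity gives (5|11) = (11|5). Reduce: 11 ≡ 1 (mod 5). Now have (1|5).
(1|5) = 1. Collecting the sign factors: 1.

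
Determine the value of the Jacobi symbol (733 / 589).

1

Reduce the numerator: 733 ≡ 144 (mod 589), so (733 / 589) = (144 / 589).
Factor out 2: 144 = 2^4·9. Since 589 ≡ 5 (mod 8), (2 / 589) = -1, and (2 / 589)^4 = +1. Now have (9 / 589).
9 ≡ 1 (mod 4), so quadratic reciprocity gives (9 / 589) = (589 / 9). Reduce: 589 ≡ 4 (mod 9). Now have (4 / 9).
Factor out 2: 4 = 2^2. Since 9 ≡ 1 (mod 8), (2 / 9) = +1, and (2 / 9)^2 = +1. Now have (1 / 9).
(1 / 9) = 1. Collecting the sign factors: 1.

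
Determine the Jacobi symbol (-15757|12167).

Pull out -1: (-15757|12167) = (-1|12167)·(15757|12167). Since 12167 ≡ 3 (mod 4), (-1|12167) = -1. Now have -(15757|12167).
Reduce the numerator: 15757 ≡ 3590 (mod 12167), so (15757|12167) = (3590|12167).
Factor out 2: 3590 = 2·1795. Since 12167 ≡ 7 (mod 8), (2|12167) = +1. Now have -(1795|12167).
Both 1795 ≡ 3 and 12167 ≡ 3 (mod 4), so reciprocity gives (1795|12167) = -(12167|1795). Reduce: 12167 ≡ 1397 (mod 1795). Now have (1397|1795).
1397 ≡ 1 (mod 4), so quadratic reciprocity gives (1397|1795) = (1795|1397). Reduce: 1795 ≡ 398 (mod 1397). Now have (398|1397).
Factor out 2: 398 = 2·199. Since 1397 ≡ 5 (mod 8), (2|1397) = -1. Now have -(199|1397).
1397 ≡ 1 (mod 4), so quadratic reciprocity gives (199|1397) = (1397|199). Reduce: 1397 ≡ 4 (mod 199). Now have -(4|199).
Factor out 2: 4 = 2^2. Since 199 ≡ 7 (mod 8), (2|199) = +1, and (2|199)^2 = +1. Now have -(1|199).
(1|199) = 1. Collecting the sign factors: -1.

-1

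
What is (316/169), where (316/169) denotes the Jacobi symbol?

1

Reduce the numerator: 316 ≡ 147 (mod 169), so (316/169) = (147/169).
169 ≡ 1 (mod 4), so quadratic reciprocity gives (147/169) = (169/147). Reduce: 169 ≡ 22 (mod 147). Now have (22/147).
Factor out 2: 22 = 2·11. Since 147 ≡ 3 (mod 8), (2/147) = -1. Now have -(11/147).
Both 11 ≡ 3 and 147 ≡ 3 (mod 4), so reciprocity gives (11/147) = -(147/11). Reduce: 147 ≡ 4 (mod 11). Now have (4/11).
Factor out 2: 4 = 2^2. Since 11 ≡ 3 (mod 8), (2/11) = -1, and (2/11)^2 = +1. Now have (1/11).
(1/11) = 1. Collecting the sign factors: 1.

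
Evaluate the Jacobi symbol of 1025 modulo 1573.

1025 ≡ 1 (mod 4), so quadratic reciprocity gives (1025|1573) = (1573|1025). Reduce: 1573 ≡ 548 (mod 1025). Now have (548|1025).
Factor out 2: 548 = 2^2·137. Since 1025 ≡ 1 (mod 8), (2|1025) = +1, and (2|1025)^2 = +1. Now have (137|1025).
137 ≡ 1 (mod 4), so quadratic reciprocity gives (137|1025) = (1025|137). Reduce: 1025 ≡ 66 (mod 137). Now have (66|137).
Factor out 2: 66 = 2·33. Since 137 ≡ 1 (mod 8), (2|137) = +1. Now have (33|137).
33 ≡ 1 (mod 4), so quadratic reciprocity gives (33|137) = (137|33). Reduce: 137 ≡ 5 (mod 33). Now have (5|33).
5 ≡ 1 (mod 4), so quadratic reciprocity gives (5|33) = (33|5). Reduce: 33 ≡ 3 (mod 5). Now have (3|5).
5 ≡ 1 (mod 4), so quadratic reciprocity gives (3|5) = (5|3). Reduce: 5 ≡ 2 (mod 3). Now have (2|3).
Factor out 2: 2 = 2. Since 3 ≡ 3 (mod 8), (2|3) = -1. Now have -(1|3).
(1|3) = 1. Collecting the sign factors: -1.

-1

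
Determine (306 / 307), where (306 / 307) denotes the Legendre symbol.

Factor out 2: 306 = 2·153. Since 307 ≡ 3 (mod 8), (2 / 307) = -1. Now have -(153 / 307).
153 ≡ 1 (mod 4), so quadratic reciprocity gives (153 / 307) = (307 / 153). Reduce: 307 ≡ 1 (mod 153). Now have -(1 / 153).
(1 / 153) = 1. Collecting the sign factors: -1.

-1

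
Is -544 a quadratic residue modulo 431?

(-544|431)
  = (318|431)    [-544 ≡ 318 mod 431]
  = (159|431)    [431 ≡ 7 mod 8 ⇒ (2|431) = +1]
  = -(431|159)    [QR: both ≡ 3 mod 4, sign flips]
  = -(113|159)    [431 ≡ 113 mod 159]
  = -(159|113)    [QR: 113 ≡ 1 mod 4, sign kept]
  = -(46|113)    [159 ≡ 46 mod 113]
  = -(23|113)    [113 ≡ 1 mod 8 ⇒ (2|113) = +1]
  = -(113|23)    [QR: 113 ≡ 1 mod 4, sign kept]
  = -(21|23)    [113 ≡ 21 mod 23]
  = -(23|21)    [QR: 21 ≡ 1 mod 4, sign kept]
  = -(2|21)    [23 ≡ 2 mod 21]
  = (1|21)    [21 ≡ 5 mod 8 ⇒ (2|21) = -1]
  = 1    [(1|21) = 1]
(-544|431) = 1, and 431 is prime, so -544 is a quadratic residue mod 431.

yes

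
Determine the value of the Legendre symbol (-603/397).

Reduce the numerator: -603 ≡ 191 (mod 397), so (-603/397) = (191/397).
397 ≡ 1 (mod 4), so quadratic reciprocity gives (191/397) = (397/191). Reduce: 397 ≡ 15 (mod 191). Now have (15/191).
Both 15 ≡ 3 and 191 ≡ 3 (mod 4), so reciprocity gives (15/191) = -(191/15). Reduce: 191 ≡ 11 (mod 15). Now have -(11/15).
Both 11 ≡ 3 and 15 ≡ 3 (mod 4), so reciprocity gives (11/15) = -(15/11). Reduce: 15 ≡ 4 (mod 11). Now have (4/11).
Factor out 2: 4 = 2^2. Since 11 ≡ 3 (mod 8), (2/11) = -1, and (2/11)^2 = +1. Now have (1/11).
(1/11) = 1. Collecting the sign factors: 1.

1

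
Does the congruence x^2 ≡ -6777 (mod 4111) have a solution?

Reduce the numerator: -6777 ≡ 1445 (mod 4111), so (-6777/4111) = (1445/4111).
1445 ≡ 1 (mod 4), so quadratic reciprocity gives (1445/4111) = (4111/1445). Reduce: 4111 ≡ 1221 (mod 1445). Now have (1221/1445).
1221 ≡ 1 (mod 4), so quadratic reciprocity gives (1221/1445) = (1445/1221). Reduce: 1445 ≡ 224 (mod 1221). Now have (224/1221).
Factor out 2: 224 = 2^5·7. Since 1221 ≡ 5 (mod 8), (2/1221) = -1, and (2/1221)^5 = -1. Now have -(7/1221).
1221 ≡ 1 (mod 4), so quadratic reciprocity gives (7/1221) = (1221/7). Reduce: 1221 ≡ 3 (mod 7). Now have -(3/7).
Both 3 ≡ 3 and 7 ≡ 3 (mod 4), so reciprocity gives (3/7) = -(7/3). Reduce: 7 ≡ 1 (mod 3). Now have (1/3).
(1/3) = 1. Collecting the sign factors: 1.
The Legendre symbol is 1, so x^2 ≡ -6777 (mod 4111) has solution.

yes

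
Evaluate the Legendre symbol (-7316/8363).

Reduce the numerator: -7316 ≡ 1047 (mod 8363), so (-7316/8363) = (1047/8363).
Both 1047 ≡ 3 and 8363 ≡ 3 (mod 4), so reciprocity gives (1047/8363) = -(8363/1047). Reduce: 8363 ≡ 1034 (mod 1047). Now have -(1034/1047).
Factor out 2: 1034 = 2·517. Since 1047 ≡ 7 (mod 8), (2/1047) = +1. Now have -(517/1047).
517 ≡ 1 (mod 4), so quadratic reciprocity gives (517/1047) = (1047/517). Reduce: 1047 ≡ 13 (mod 517). Now have -(13/517).
13 ≡ 1 (mod 4), so quadratic reciprocity gives (13/517) = (517/13). Reduce: 517 ≡ 10 (mod 13). Now have -(10/13).
Factor out 2: 10 = 2·5. Since 13 ≡ 5 (mod 8), (2/13) = -1. Now have (5/13).
5 ≡ 1 (mod 4), so quadratic reciprocity gives (5/13) = (13/5). Reduce: 13 ≡ 3 (mod 5). Now have (3/5).
5 ≡ 1 (mod 4), so quadratic reciprocity gives (3/5) = (5/3). Reduce: 5 ≡ 2 (mod 3). Now have (2/3).
Factor out 2: 2 = 2. Since 3 ≡ 3 (mod 8), (2/3) = -1. Now have -(1/3).
(1/3) = 1. Collecting the sign factors: -1.

-1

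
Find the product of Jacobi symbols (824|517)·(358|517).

By multiplicativity, (824·358|517) = (824|517)·(358|517).
First factor (824|517):
Reduce the numerator: 824 ≡ 307 (mod 517), so (824|517) = (307|517).
517 ≡ 1 (mod 4), so quadratic reciprocity gives (307|517) = (517|307). Reduce: 517 ≡ 210 (mod 307). Now have (210|307).
Factor out 2: 210 = 2·105. Since 307 ≡ 3 (mod 8), (2|307) = -1. Now have -(105|307).
105 ≡ 1 (mod 4), so quadratic reciprocity gives (105|307) = (307|105). Reduce: 307 ≡ 97 (mod 105). Now have -(97|105).
97 ≡ 1 (mod 4), so quadratic reciprocity gives (97|105) = (105|97). Reduce: 105 ≡ 8 (mod 97). Now have -(8|97).
Factor out 2: 8 = 2^3. Since 97 ≡ 1 (mod 8), (2|97) = +1, and (2|97)^3 = +1. Now have -(1|97).
(1|97) = 1. Collecting the sign factors: -1.
Second factor (358|517):
Factor out 2: 358 = 2·179. Since 517 ≡ 5 (mod 8), (2|517) = -1. Now have -(179|517).
517 ≡ 1 (mod 4), so quadratic reciprocity gives (179|517) = (517|179). Reduce: 517 ≡ 159 (mod 179). Now have -(159|179).
Both 159 ≡ 3 and 179 ≡ 3 (mod 4), so reciprocity gives (159|179) = -(179|159). Reduce: 179 ≡ 20 (mod 159). Now have (20|159).
Factor out 2: 20 = 2^2·5. Since 159 ≡ 7 (mod 8), (2|159) = +1, and (2|159)^2 = +1. Now have (5|159).
5 ≡ 1 (mod 4), so quadratic reciprocity gives (5|159) = (159|5). Reduce: 159 ≡ 4 (mod 5). Now have (4|5).
Factor out 2: 4 = 2^2. Since 5 ≡ 5 (mod 8), (2|5) = -1, and (2|5)^2 = +1. Now have (1|5).
(1|5) = 1. Collecting the sign factors: 1.
Product: (-1)·(1) = -1.

-1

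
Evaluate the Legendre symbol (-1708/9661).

(-1708/9661)
  = (7953/9661)    [-1708 ≡ 7953 mod 9661]
  = (9661/7953)    [QR: 7953 ≡ 1 mod 4, sign kept]
  = (1708/7953)    [9661 ≡ 1708 mod 7953]
  = (427/7953)    [7953 ≡ 1 mod 8 ⇒ (2/7953)^2 = +1]
  = (7953/427)    [QR: 7953 ≡ 1 mod 4, sign kept]
  = (267/427)    [7953 ≡ 267 mod 427]
  = -(427/267)    [QR: both ≡ 3 mod 4, sign flips]
  = -(160/267)    [427 ≡ 160 mod 267]
  = (5/267)    [267 ≡ 3 mod 8 ⇒ (2/267)^5 = -1]
  = (267/5)    [QR: 5 ≡ 1 mod 4, sign kept]
  = (2/5)    [267 ≡ 2 mod 5]
  = -(1/5)    [5 ≡ 5 mod 8 ⇒ (2/5) = -1]
  = -1    [(1/5) = 1]

-1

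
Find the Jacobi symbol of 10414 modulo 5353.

Reduce the numerator: 10414 ≡ 5061 (mod 5353), so (10414/5353) = (5061/5353).
5061 ≡ 1 (mod 4), so quadratic reciprocity gives (5061/5353) = (5353/5061). Reduce: 5353 ≡ 292 (mod 5061). Now have (292/5061).
Factor out 2: 292 = 2^2·73. Since 5061 ≡ 5 (mod 8), (2/5061) = -1, and (2/5061)^2 = +1. Now have (73/5061).
73 ≡ 1 (mod 4), so quadratic reciprocity gives (73/5061) = (5061/73). Reduce: 5061 ≡ 24 (mod 73). Now have (24/73).
Factor out 2: 24 = 2^3·3. Since 73 ≡ 1 (mod 8), (2/73) = +1, and (2/73)^3 = +1. Now have (3/73).
73 ≡ 1 (mod 4), so quadratic reciprocity gives (3/73) = (73/3). Reduce: 73 ≡ 1 (mod 3). Now have (1/3).
(1/3) = 1. Collecting the sign factors: 1.

1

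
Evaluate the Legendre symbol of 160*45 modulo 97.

By multiplicativity, (160·45/97) = (160/97)·(45/97).
First factor (160/97):
Reduce the numerator: 160 ≡ 63 (mod 97), so (160/97) = (63/97).
97 ≡ 1 (mod 4), so quadratic reciprocity gives (63/97) = (97/63). Reduce: 97 ≡ 34 (mod 63). Now have (34/63).
Factor out 2: 34 = 2·17. Since 63 ≡ 7 (mod 8), (2/63) = +1. Now have (17/63).
17 ≡ 1 (mod 4), so quadratic reciprocity gives (17/63) = (63/17). Reduce: 63 ≡ 12 (mod 17). Now have (12/17).
Factor out 2: 12 = 2^2·3. Since 17 ≡ 1 (mod 8), (2/17) = +1, and (2/17)^2 = +1. Now have (3/17).
17 ≡ 1 (mod 4), so quadratic reciprocity gives (3/17) = (17/3). Reduce: 17 ≡ 2 (mod 3). Now have (2/3).
Factor out 2: 2 = 2. Since 3 ≡ 3 (mod 8), (2/3) = -1. Now have -(1/3).
(1/3) = 1. Collecting the sign factors: -1.
Second factor (45/97):
45 ≡ 1 (mod 4), so quadratic reciprocity gives (45/97) = (97/45). Reduce: 97 ≡ 7 (mod 45). Now have (7/45).
45 ≡ 1 (mod 4), so quadratic reciprocity gives (7/45) = (45/7). Reduce: 45 ≡ 3 (mod 7). Now have (3/7).
Both 3 ≡ 3 and 7 ≡ 3 (mod 4), so reciprocity gives (3/7) = -(7/3). Reduce: 7 ≡ 1 (mod 3). Now have -(1/3).
(1/3) = 1. Collecting the sign factors: -1.
Product: (-1)·(-1) = 1.

1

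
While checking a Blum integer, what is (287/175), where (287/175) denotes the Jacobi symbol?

Reduce the numerator: 287 ≡ 112 (mod 175), so (287/175) = (112/175).
Factor out 2: 112 = 2^4·7. Since 175 ≡ 7 (mod 8), (2/175) = +1, and (2/175)^4 = +1. Now have (7/175).
Both 7 ≡ 3 and 175 ≡ 3 (mod 4), so reciprocity gives (7/175) = -(175/7). Reduce: 175 ≡ 0 (mod 7). Now have -(0/7).
The numerator is now 0 with denominator 7 > 1: the symbol is 0.

0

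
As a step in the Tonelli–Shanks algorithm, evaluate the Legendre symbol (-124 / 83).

-1

Reduce the numerator: -124 ≡ 42 (mod 83), so (-124 / 83) = (42 / 83).
Factor out 2: 42 = 2·21. Since 83 ≡ 3 (mod 8), (2 / 83) = -1. Now have -(21 / 83).
21 ≡ 1 (mod 4), so quadratic reciprocity gives (21 / 83) = (83 / 21). Reduce: 83 ≡ 20 (mod 21). Now have -(20 / 21).
Factor out 2: 20 = 2^2·5. Since 21 ≡ 5 (mod 8), (2 / 21) = -1, and (2 / 21)^2 = +1. Now have -(5 / 21).
5 ≡ 1 (mod 4), so quadratic reciprocity gives (5 / 21) = (21 / 5). Reduce: 21 ≡ 1 (mod 5). Now have -(1 / 5).
(1 / 5) = 1. Collecting the sign factors: -1.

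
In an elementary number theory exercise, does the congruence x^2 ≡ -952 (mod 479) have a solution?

yes

Reduce the numerator: -952 ≡ 6 (mod 479), so (-952/479) = (6/479).
Factor out 2: 6 = 2·3. Since 479 ≡ 7 (mod 8), (2/479) = +1. Now have (3/479).
Both 3 ≡ 3 and 479 ≡ 3 (mod 4), so reciprocity gives (3/479) = -(479/3). Reduce: 479 ≡ 2 (mod 3). Now have -(2/3).
Factor out 2: 2 = 2. Since 3 ≡ 3 (mod 8), (2/3) = -1. Now have (1/3).
(1/3) = 1. Collecting the sign factors: 1.
The Legendre symbol is 1, so x^2 ≡ -952 (mod 479) has solution.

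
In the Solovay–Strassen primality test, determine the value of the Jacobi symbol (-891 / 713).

(-891 / 713)
  = (535 / 713)    [-891 ≡ 535 mod 713]
  = (713 / 535)    [QR: 713 ≡ 1 mod 4, sign kept]
  = (178 / 535)    [713 ≡ 178 mod 535]
  = (89 / 535)    [535 ≡ 7 mod 8 ⇒ (2 / 535) = +1]
  = (535 / 89)    [QR: 89 ≡ 1 mod 4, sign kept]
  = (1 / 89)    [535 ≡ 1 mod 89]
  = 1    [(1 / 89) = 1]

1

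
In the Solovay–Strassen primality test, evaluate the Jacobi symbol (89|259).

1

89 ≡ 1 (mod 4), so quadratic reciprocity gives (89|259) = (259|89). Reduce: 259 ≡ 81 (mod 89). Now have (81|89).
81 ≡ 1 (mod 4), so quadratic reciprocity gives (81|89) = (89|81). Reduce: 89 ≡ 8 (mod 81). Now have (8|81).
Factor out 2: 8 = 2^3. Since 81 ≡ 1 (mod 8), (2|81) = +1, and (2|81)^3 = +1. Now have (1|81).
(1|81) = 1. Collecting the sign factors: 1.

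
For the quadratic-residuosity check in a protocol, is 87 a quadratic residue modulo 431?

yes

(87|431)
  = -(431|87)    [QR: both ≡ 3 mod 4, sign flips]
  = -(83|87)    [431 ≡ 83 mod 87]
  = (87|83)    [QR: both ≡ 3 mod 4, sign flips]
  = (4|83)    [87 ≡ 4 mod 83]
  = (1|83)    [83 ≡ 3 mod 8 ⇒ (2|83)^2 = +1]
  = 1    [(1|83) = 1]
The Legendre symbol is 1, so x^2 ≡ 87 (mod 431) has solution.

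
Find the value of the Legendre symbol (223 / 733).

733 ≡ 1 (mod 4), so quadratic reciprocity gives (223 / 733) = (733 / 223). Reduce: 733 ≡ 64 (mod 223). Now have (64 / 223).
Factor out 2: 64 = 2^6. Since 223 ≡ 7 (mod 8), (2 / 223) = +1, and (2 / 223)^6 = +1. Now have (1 / 223).
(1 / 223) = 1. Collecting the sign factors: 1.

1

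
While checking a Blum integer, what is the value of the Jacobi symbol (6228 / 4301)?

Reduce the numerator: 6228 ≡ 1927 (mod 4301), so (6228 / 4301) = (1927 / 4301).
4301 ≡ 1 (mod 4), so quadratic reciprocity gives (1927 / 4301) = (4301 / 1927). Reduce: 4301 ≡ 447 (mod 1927). Now have (447 / 1927).
Both 447 ≡ 3 and 1927 ≡ 3 (mod 4), so reciprocity gives (447 / 1927) = -(1927 / 447). Reduce: 1927 ≡ 139 (mod 447). Now have -(139 / 447).
Both 139 ≡ 3 and 447 ≡ 3 (mod 4), so reciprocity gives (139 / 447) = -(447 / 139). Reduce: 447 ≡ 30 (mod 139). Now have (30 / 139).
Factor out 2: 30 = 2·15. Since 139 ≡ 3 (mod 8), (2 / 139) = -1. Now have -(15 / 139).
Both 15 ≡ 3 and 139 ≡ 3 (mod 4), so reciprocity gives (15 / 139) = -(139 / 15). Reduce: 139 ≡ 4 (mod 15). Now have (4 / 15).
Factor out 2: 4 = 2^2. Since 15 ≡ 7 (mod 8), (2 / 15) = +1, and (2 / 15)^2 = +1. Now have (1 / 15).
(1 / 15) = 1. Collecting the sign factors: 1.

1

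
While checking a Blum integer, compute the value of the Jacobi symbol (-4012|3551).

(-4012|3551)
  = (3090|3551)    [-4012 ≡ 3090 mod 3551]
  = (1545|3551)    [3551 ≡ 7 mod 8 ⇒ (2|3551) = +1]
  = (3551|1545)    [QR: 1545 ≡ 1 mod 4, sign kept]
  = (461|1545)    [3551 ≡ 461 mod 1545]
  = (1545|461)    [QR: 461 ≡ 1 mod 4, sign kept]
  = (162|461)    [1545 ≡ 162 mod 461]
  = -(81|461)    [461 ≡ 5 mod 8 ⇒ (2|461) = -1]
  = -(461|81)    [QR: 81 ≡ 1 mod 4, sign kept]
  = -(56|81)    [461 ≡ 56 mod 81]
  = -(7|81)    [81 ≡ 1 mod 8 ⇒ (2|81)^3 = +1]
  = -(81|7)    [QR: 81 ≡ 1 mod 4, sign kept]
  = -(4|7)    [81 ≡ 4 mod 7]
  = -(1|7)    [7 ≡ 7 mod 8 ⇒ (2|7)^2 = +1]
  = -1    [(1|7) = 1]

-1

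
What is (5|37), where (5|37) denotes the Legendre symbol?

-1

5 ≡ 1 (mod 4), so quadratic reciprocity gives (5|37) = (37|5). Reduce: 37 ≡ 2 (mod 5). Now have (2|5).
Factor out 2: 2 = 2. Since 5 ≡ 5 (mod 8), (2|5) = -1. Now have -(1|5).
(1|5) = 1. Collecting the sign factors: -1.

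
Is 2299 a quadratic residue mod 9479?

(2299/9479)
  = -(9479/2299)    [QR: both ≡ 3 mod 4, sign flips]
  = -(283/2299)    [9479 ≡ 283 mod 2299]
  = (2299/283)    [QR: both ≡ 3 mod 4, sign flips]
  = (35/283)    [2299 ≡ 35 mod 283]
  = -(283/35)    [QR: both ≡ 3 mod 4, sign flips]
  = -(3/35)    [283 ≡ 3 mod 35]
  = (35/3)    [QR: both ≡ 3 mod 4, sign flips]
  = (2/3)    [35 ≡ 2 mod 3]
  = -(1/3)    [3 ≡ 3 mod 8 ⇒ (2/3) = -1]
  = -1    [(1/3) = 1]
The Legendre symbol is -1, so x^2 ≡ 2299 (mod 9479) has no solution.

no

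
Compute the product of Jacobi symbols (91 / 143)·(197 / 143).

By multiplicativity, (91·197 / 143) = (91 / 143)·(197 / 143).
First factor (91 / 143):
Both 91 ≡ 3 and 143 ≡ 3 (mod 4), so reciprocity gives (91 / 143) = -(143 / 91). Reduce: 143 ≡ 52 (mod 91). Now have -(52 / 91).
Factor out 2: 52 = 2^2·13. Since 91 ≡ 3 (mod 8), (2 / 91) = -1, and (2 / 91)^2 = +1. Now have -(13 / 91).
13 ≡ 1 (mod 4), so quadratic reciprocity gives (13 / 91) = (91 / 13). Reduce: 91 ≡ 0 (mod 13). Now have -(0 / 13).
The numerator is now 0 with denominator 13 > 1: the symbol is 0.
Second factor (197 / 143):
Reduce the numerator: 197 ≡ 54 (mod 143), so (197 / 143) = (54 / 143).
Factor out 2: 54 = 2·27. Since 143 ≡ 7 (mod 8), (2 / 143) = +1. Now have (27 / 143).
Both 27 ≡ 3 and 143 ≡ 3 (mod 4), so reciprocity gives (27 / 143) = -(143 / 27). Reduce: 143 ≡ 8 (mod 27). Now have -(8 / 27).
Factor out 2: 8 = 2^3. Since 27 ≡ 3 (mod 8), (2 / 27) = -1, and (2 / 27)^3 = -1. Now have (1 / 27).
(1 / 27) = 1. Collecting the sign factors: 1.
Product: (0)·(1) = 0.

0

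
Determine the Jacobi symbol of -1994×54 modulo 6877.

By multiplicativity, (-1994·54|6877) = (-1994|6877)·(54|6877).
First factor (-1994|6877):
Pull out -1: (-1994|6877) = (-1|6877)·(1994|6877). Since 6877 ≡ 1 (mod 4), (-1|6877) = +1. Now have (1994|6877).
Factor out 2: 1994 = 2·997. Since 6877 ≡ 5 (mod 8), (2|6877) = -1. Now have -(997|6877).
997 ≡ 1 (mod 4), so quadratic reciprocity gives (997|6877) = (6877|997). Reduce: 6877 ≡ 895 (mod 997). Now have -(895|997).
997 ≡ 1 (mod 4), so quadratic reciprocity gives (895|997) = (997|895). Reduce: 997 ≡ 102 (mod 895). Now have -(102|895).
Factor out 2: 102 = 2·51. Since 895 ≡ 7 (mod 8), (2|895) = +1. Now have -(51|895).
Both 51 ≡ 3 and 895 ≡ 3 (mod 4), so reciprocity gives (51|895) = -(895|51). Reduce: 895 ≡ 28 (mod 51). Now have (28|51).
Factor out 2: 28 = 2^2·7. Since 51 ≡ 3 (mod 8), (2|51) = -1, and (2|51)^2 = +1. Now have (7|51).
Both 7 ≡ 3 and 51 ≡ 3 (mod 4), so reciprocity gives (7|51) = -(51|7). Reduce: 51 ≡ 2 (mod 7). Now have -(2|7).
Factor out 2: 2 = 2. Since 7 ≡ 7 (mod 8), (2|7) = +1. Now have -(1|7).
(1|7) = 1. Collecting the sign factors: -1.
Second factor (54|6877):
Factor out 2: 54 = 2·27. Since 6877 ≡ 5 (mod 8), (2|6877) = -1. Now have -(27|6877).
6877 ≡ 1 (mod 4), so quadratic reciprocity gives (27|6877) = (6877|27). Reduce: 6877 ≡ 19 (mod 27). Now have -(19|27).
Both 19 ≡ 3 and 27 ≡ 3 (mod 4), so reciprocity gives (19|27) = -(27|19). Reduce: 27 ≡ 8 (mod 19). Now have (8|19).
Factor out 2: 8 = 2^3. Since 19 ≡ 3 (mod 8), (2|19) = -1, and (2|19)^3 = -1. Now have -(1|19).
(1|19) = 1. Collecting the sign factors: -1.
Product: (-1)·(-1) = 1.

1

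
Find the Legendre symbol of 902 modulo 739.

-1

Reduce the numerator: 902 ≡ 163 (mod 739), so (902 / 739) = (163 / 739).
Both 163 ≡ 3 and 739 ≡ 3 (mod 4), so reciprocity gives (163 / 739) = -(739 / 163). Reduce: 739 ≡ 87 (mod 163). Now have -(87 / 163).
Both 87 ≡ 3 and 163 ≡ 3 (mod 4), so reciprocity gives (87 / 163) = -(163 / 87). Reduce: 163 ≡ 76 (mod 87). Now have (76 / 87).
Factor out 2: 76 = 2^2·19. Since 87 ≡ 7 (mod 8), (2 / 87) = +1, and (2 / 87)^2 = +1. Now have (19 / 87).
Both 19 ≡ 3 and 87 ≡ 3 (mod 4), so reciprocity gives (19 / 87) = -(87 / 19). Reduce: 87 ≡ 11 (mod 19). Now have -(11 / 19).
Both 11 ≡ 3 and 19 ≡ 3 (mod 4), so reciprocity gives (11 / 19) = -(19 / 11). Reduce: 19 ≡ 8 (mod 11). Now have (8 / 11).
Factor out 2: 8 = 2^3. Since 11 ≡ 3 (mod 8), (2 / 11) = -1, and (2 / 11)^3 = -1. Now have -(1 / 11).
(1 / 11) = 1. Collecting the sign factors: -1.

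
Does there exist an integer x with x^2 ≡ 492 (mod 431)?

Reduce the numerator: 492 ≡ 61 (mod 431), so (492/431) = (61/431).
61 ≡ 1 (mod 4), so quadratic reciprocity gives (61/431) = (431/61). Reduce: 431 ≡ 4 (mod 61). Now have (4/61).
Factor out 2: 4 = 2^2. Since 61 ≡ 5 (mod 8), (2/61) = -1, and (2/61)^2 = +1. Now have (1/61).
(1/61) = 1. Collecting the sign factors: 1.
(492/431) = 1, and 431 is prime, so 492 is a quadratic residue mod 431.

yes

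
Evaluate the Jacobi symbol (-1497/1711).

1

(-1497/1711)
  = -(1497/1711)    [1711 ≡ 3 mod 4 ⇒ (-1/1711) = -1]
  = -(1711/1497)    [QR: 1497 ≡ 1 mod 4, sign kept]
  = -(214/1497)    [1711 ≡ 214 mod 1497]
  = -(107/1497)    [1497 ≡ 1 mod 8 ⇒ (2/1497) = +1]
  = -(1497/107)    [QR: 1497 ≡ 1 mod 4, sign kept]
  = -(106/107)    [1497 ≡ 106 mod 107]
  = (53/107)    [107 ≡ 3 mod 8 ⇒ (2/107) = -1]
  = (107/53)    [QR: 53 ≡ 1 mod 4, sign kept]
  = (1/53)    [107 ≡ 1 mod 53]
  = 1    [(1/53) = 1]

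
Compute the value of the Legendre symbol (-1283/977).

(-1283/977)
  = (671/977)    [-1283 ≡ 671 mod 977]
  = (977/671)    [QR: 977 ≡ 1 mod 4, sign kept]
  = (306/671)    [977 ≡ 306 mod 671]
  = (153/671)    [671 ≡ 7 mod 8 ⇒ (2/671) = +1]
  = (671/153)    [QR: 153 ≡ 1 mod 4, sign kept]
  = (59/153)    [671 ≡ 59 mod 153]
  = (153/59)    [QR: 153 ≡ 1 mod 4, sign kept]
  = (35/59)    [153 ≡ 35 mod 59]
  = -(59/35)    [QR: both ≡ 3 mod 4, sign flips]
  = -(24/35)    [59 ≡ 24 mod 35]
  = (3/35)    [35 ≡ 3 mod 8 ⇒ (2/35)^3 = -1]
  = -(35/3)    [QR: both ≡ 3 mod 4, sign flips]
  = -(2/3)    [35 ≡ 2 mod 3]
  = (1/3)    [3 ≡ 3 mod 8 ⇒ (2/3) = -1]
  = 1    [(1/3) = 1]

1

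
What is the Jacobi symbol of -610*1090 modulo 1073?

-1

By multiplicativity, (-610·1090|1073) = (-610|1073)·(1090|1073).
First factor (-610|1073):
Reduce the numerator: -610 ≡ 463 (mod 1073), so (-610|1073) = (463|1073).
1073 ≡ 1 (mod 4), so quadratic reciprocity gives (463|1073) = (1073|463). Reduce: 1073 ≡ 147 (mod 463). Now have (147|463).
Both 147 ≡ 3 and 463 ≡ 3 (mod 4), so reciprocity gives (147|463) = -(463|147). Reduce: 463 ≡ 22 (mod 147). Now have -(22|147).
Factor out 2: 22 = 2·11. Since 147 ≡ 3 (mod 8), (2|147) = -1. Now have (11|147).
Both 11 ≡ 3 and 147 ≡ 3 (mod 4), so reciprocity gives (11|147) = -(147|11). Reduce: 147 ≡ 4 (mod 11). Now have -(4|11).
Factor out 2: 4 = 2^2. Since 11 ≡ 3 (mod 8), (2|11) = -1, and (2|11)^2 = +1. Now have -(1|11).
(1|11) = 1. Collecting the sign factors: -1.
Second factor (1090|1073):
Reduce the numerator: 1090 ≡ 17 (mod 1073), so (1090|1073) = (17|1073).
17 ≡ 1 (mod 4), so quadratic reciprocity gives (17|1073) = (1073|17). Reduce: 1073 ≡ 2 (mod 17). Now have (2|17).
Factor out 2: 2 = 2. Since 17 ≡ 1 (mod 8), (2|17) = +1. Now have (1|17).
(1|17) = 1. Collecting the sign factors: 1.
Product: (-1)·(1) = -1.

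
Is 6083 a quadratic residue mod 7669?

(6083|7669)
  = (7669|6083)    [QR: 7669 ≡ 1 mod 4, sign kept]
  = (1586|6083)    [7669 ≡ 1586 mod 6083]
  = -(793|6083)    [6083 ≡ 3 mod 8 ⇒ (2|6083) = -1]
  = -(6083|793)    [QR: 793 ≡ 1 mod 4, sign kept]
  = -(532|793)    [6083 ≡ 532 mod 793]
  = -(133|793)    [793 ≡ 1 mod 8 ⇒ (2|793)^2 = +1]
  = -(793|133)    [QR: 133 ≡ 1 mod 4, sign kept]
  = -(128|133)    [793 ≡ 128 mod 133]
  = (1|133)    [133 ≡ 5 mod 8 ⇒ (2|133)^7 = -1]
  = 1    [(1|133) = 1]
(6083|7669) = 1, and 7669 is prime, so 6083 is a quadratic residue mod 7669.

yes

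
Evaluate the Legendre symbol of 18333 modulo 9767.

1

(18333|9767)
  = (8566|9767)    [18333 ≡ 8566 mod 9767]
  = (4283|9767)    [9767 ≡ 7 mod 8 ⇒ (2|9767) = +1]
  = -(9767|4283)    [QR: both ≡ 3 mod 4, sign flips]
  = -(1201|4283)    [9767 ≡ 1201 mod 4283]
  = -(4283|1201)    [QR: 1201 ≡ 1 mod 4, sign kept]
  = -(680|1201)    [4283 ≡ 680 mod 1201]
  = -(85|1201)    [1201 ≡ 1 mod 8 ⇒ (2|1201)^3 = +1]
  = -(1201|85)    [QR: 85 ≡ 1 mod 4, sign kept]
  = -(11|85)    [1201 ≡ 11 mod 85]
  = -(85|11)    [QR: 85 ≡ 1 mod 4, sign kept]
  = -(8|11)    [85 ≡ 8 mod 11]
  = (1|11)    [11 ≡ 3 mod 8 ⇒ (2|11)^3 = -1]
  = 1    [(1|11) = 1]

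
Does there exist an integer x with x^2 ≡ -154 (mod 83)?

yes

(-154/83)
  = (12/83)    [-154 ≡ 12 mod 83]
  = (3/83)    [83 ≡ 3 mod 8 ⇒ (2/83)^2 = +1]
  = -(83/3)    [QR: both ≡ 3 mod 4, sign flips]
  = -(2/3)    [83 ≡ 2 mod 3]
  = (1/3)    [3 ≡ 3 mod 8 ⇒ (2/3) = -1]
  = 1    [(1/3) = 1]
(-154/83) = 1, and 83 is prime, so -154 is a quadratic residue mod 83.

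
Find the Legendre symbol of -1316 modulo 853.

(-1316|853)
  = (390|853)    [-1316 ≡ 390 mod 853]
  = -(195|853)    [853 ≡ 5 mod 8 ⇒ (2|853) = -1]
  = -(853|195)    [QR: 853 ≡ 1 mod 4, sign kept]
  = -(73|195)    [853 ≡ 73 mod 195]
  = -(195|73)    [QR: 73 ≡ 1 mod 4, sign kept]
  = -(49|73)    [195 ≡ 49 mod 73]
  = -(73|49)    [QR: 49 ≡ 1 mod 4, sign kept]
  = -(24|49)    [73 ≡ 24 mod 49]
  = -(3|49)    [49 ≡ 1 mod 8 ⇒ (2|49)^3 = +1]
  = -(49|3)    [QR: 49 ≡ 1 mod 4, sign kept]
  = -(1|3)    [49 ≡ 1 mod 3]
  = -1    [(1|3) = 1]

-1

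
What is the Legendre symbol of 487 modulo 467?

-1

Reduce the numerator: 487 ≡ 20 (mod 467), so (487 / 467) = (20 / 467).
Factor out 2: 20 = 2^2·5. Since 467 ≡ 3 (mod 8), (2 / 467) = -1, and (2 / 467)^2 = +1. Now have (5 / 467).
5 ≡ 1 (mod 4), so quadratic reciprocity gives (5 / 467) = (467 / 5). Reduce: 467 ≡ 2 (mod 5). Now have (2 / 5).
Factor out 2: 2 = 2. Since 5 ≡ 5 (mod 8), (2 / 5) = -1. Now have -(1 / 5).
(1 / 5) = 1. Collecting the sign factors: -1.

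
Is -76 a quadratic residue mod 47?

yes

(-76|47)
  = (18|47)    [-76 ≡ 18 mod 47]
  = (9|47)    [47 ≡ 7 mod 8 ⇒ (2|47) = +1]
  = (47|9)    [QR: 9 ≡ 1 mod 4, sign kept]
  = (2|9)    [47 ≡ 2 mod 9]
  = (1|9)    [9 ≡ 1 mod 8 ⇒ (2|9) = +1]
  = 1    [(1|9) = 1]
(-76|47) = 1, and 47 is prime, so -76 is a quadratic residue mod 47.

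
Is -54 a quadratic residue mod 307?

(-54|307)
  = (253|307)    [-54 ≡ 253 mod 307]
  = (307|253)    [QR: 253 ≡ 1 mod 4, sign kept]
  = (54|253)    [307 ≡ 54 mod 253]
  = -(27|253)    [253 ≡ 5 mod 8 ⇒ (2|253) = -1]
  = -(253|27)    [QR: 253 ≡ 1 mod 4, sign kept]
  = -(10|27)    [253 ≡ 10 mod 27]
  = (5|27)    [27 ≡ 3 mod 8 ⇒ (2|27) = -1]
  = (27|5)    [QR: 5 ≡ 1 mod 4, sign kept]
  = (2|5)    [27 ≡ 2 mod 5]
  = -(1|5)    [5 ≡ 5 mod 8 ⇒ (2|5) = -1]
  = -1    [(1|5) = 1]
The Legendre symbol is -1, so x^2 ≡ -54 (mod 307) has no solution.

no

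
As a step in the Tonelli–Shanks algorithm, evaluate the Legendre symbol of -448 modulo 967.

(-448/967)
  = (519/967)    [-448 ≡ 519 mod 967]
  = -(967/519)    [QR: both ≡ 3 mod 4, sign flips]
  = -(448/519)    [967 ≡ 448 mod 519]
  = -(7/519)    [519 ≡ 7 mod 8 ⇒ (2/519)^6 = +1]
  = (519/7)    [QR: both ≡ 3 mod 4, sign flips]
  = (1/7)    [519 ≡ 1 mod 7]
  = 1    [(1/7) = 1]

1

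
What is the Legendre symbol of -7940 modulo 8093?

Reduce the numerator: -7940 ≡ 153 (mod 8093), so (-7940|8093) = (153|8093).
153 ≡ 1 (mod 4), so quadratic reciprocity gives (153|8093) = (8093|153). Reduce: 8093 ≡ 137 (mod 153). Now have (137|153).
137 ≡ 1 (mod 4), so quadratic reciprocity gives (137|153) = (153|137). Reduce: 153 ≡ 16 (mod 137). Now have (16|137).
Factor out 2: 16 = 2^4. Since 137 ≡ 1 (mod 8), (2|137) = +1, and (2|137)^4 = +1. Now have (1|137).
(1|137) = 1. Collecting the sign factors: 1.

1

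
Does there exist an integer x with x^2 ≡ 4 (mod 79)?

yes

Factor out 2: 4 = 2^2. Since 79 ≡ 7 (mod 8), (2/79) = +1, and (2/79)^2 = +1. Now have (1/79).
(1/79) = 1. Collecting the sign factors: 1.
The Legendre symbol is 1, so x^2 ≡ 4 (mod 79) has solution.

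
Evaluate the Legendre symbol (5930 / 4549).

Reduce the numerator: 5930 ≡ 1381 (mod 4549), so (5930 / 4549) = (1381 / 4549).
1381 ≡ 1 (mod 4), so quadratic reciprocity gives (1381 / 4549) = (4549 / 1381). Reduce: 4549 ≡ 406 (mod 1381). Now have (406 / 1381).
Factor out 2: 406 = 2·203. Since 1381 ≡ 5 (mod 8), (2 / 1381) = -1. Now have -(203 / 1381).
1381 ≡ 1 (mod 4), so quadratic reciprocity gives (203 / 1381) = (1381 / 203). Reduce: 1381 ≡ 163 (mod 203). Now have -(163 / 203).
Both 163 ≡ 3 and 203 ≡ 3 (mod 4), so reciprocity gives (163 / 203) = -(203 / 163). Reduce: 203 ≡ 40 (mod 163). Now have (40 / 163).
Factor out 2: 40 = 2^3·5. Since 163 ≡ 3 (mod 8), (2 / 163) = -1, and (2 / 163)^3 = -1. Now have -(5 / 163).
5 ≡ 1 (mod 4), so quadratic reciprocity gives (5 / 163) = (163 / 5). Reduce: 163 ≡ 3 (mod 5). Now have -(3 / 5).
5 ≡ 1 (mod 4), so quadratic reciprocity gives (3 / 5) = (5 / 3). Reduce: 5 ≡ 2 (mod 3). Now have -(2 / 3).
Factor out 2: 2 = 2. Since 3 ≡ 3 (mod 8), (2 / 3) = -1. Now have (1 / 3).
(1 / 3) = 1. Collecting the sign factors: 1.

1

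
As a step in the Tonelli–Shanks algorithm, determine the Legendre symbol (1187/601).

(1187/601)
  = (586/601)    [1187 ≡ 586 mod 601]
  = (293/601)    [601 ≡ 1 mod 8 ⇒ (2/601) = +1]
  = (601/293)    [QR: 293 ≡ 1 mod 4, sign kept]
  = (15/293)    [601 ≡ 15 mod 293]
  = (293/15)    [QR: 293 ≡ 1 mod 4, sign kept]
  = (8/15)    [293 ≡ 8 mod 15]
  = (1/15)    [15 ≡ 7 mod 8 ⇒ (2/15)^3 = +1]
  = 1    [(1/15) = 1]

1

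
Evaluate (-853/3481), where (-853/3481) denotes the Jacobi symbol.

Reduce the numerator: -853 ≡ 2628 (mod 3481), so (-853/3481) = (2628/3481).
Factor out 2: 2628 = 2^2·657. Since 3481 ≡ 1 (mod 8), (2/3481) = +1, and (2/3481)^2 = +1. Now have (657/3481).
657 ≡ 1 (mod 4), so quadratic reciprocity gives (657/3481) = (3481/657). Reduce: 3481 ≡ 196 (mod 657). Now have (196/657).
Factor out 2: 196 = 2^2·49. Since 657 ≡ 1 (mod 8), (2/657) = +1, and (2/657)^2 = +1. Now have (49/657).
49 ≡ 1 (mod 4), so quadratic reciprocity gives (49/657) = (657/49). Reduce: 657 ≡ 20 (mod 49). Now have (20/49).
Factor out 2: 20 = 2^2·5. Since 49 ≡ 1 (mod 8), (2/49) = +1, and (2/49)^2 = +1. Now have (5/49).
5 ≡ 1 (mod 4), so quadratic reciprocity gives (5/49) = (49/5). Reduce: 49 ≡ 4 (mod 5). Now have (4/5).
Factor out 2: 4 = 2^2. Since 5 ≡ 5 (mod 8), (2/5) = -1, and (2/5)^2 = +1. Now have (1/5).
(1/5) = 1. Collecting the sign factors: 1.

1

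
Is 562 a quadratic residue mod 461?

(562/461)
  = (101/461)    [562 ≡ 101 mod 461]
  = (461/101)    [QR: 101 ≡ 1 mod 4, sign kept]
  = (57/101)    [461 ≡ 57 mod 101]
  = (101/57)    [QR: 57 ≡ 1 mod 4, sign kept]
  = (44/57)    [101 ≡ 44 mod 57]
  = (11/57)    [57 ≡ 1 mod 8 ⇒ (2/57)^2 = +1]
  = (57/11)    [QR: 57 ≡ 1 mod 4, sign kept]
  = (2/11)    [57 ≡ 2 mod 11]
  = -(1/11)    [11 ≡ 3 mod 8 ⇒ (2/11) = -1]
  = -1    [(1/11) = 1]
The Legendre symbol is -1, so x^2 ≡ 562 (mod 461) has no solution.

no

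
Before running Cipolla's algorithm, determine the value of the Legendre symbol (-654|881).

-1

(-654|881)
  = (654|881)    [881 ≡ 1 mod 4 ⇒ (-1|881) = +1]
  = (327|881)    [881 ≡ 1 mod 8 ⇒ (2|881) = +1]
  = (881|327)    [QR: 881 ≡ 1 mod 4, sign kept]
  = (227|327)    [881 ≡ 227 mod 327]
  = -(327|227)    [QR: both ≡ 3 mod 4, sign flips]
  = -(100|227)    [327 ≡ 100 mod 227]
  = -(25|227)    [227 ≡ 3 mod 8 ⇒ (2|227)^2 = +1]
  = -(227|25)    [QR: 25 ≡ 1 mod 4, sign kept]
  = -(2|25)    [227 ≡ 2 mod 25]
  = -(1|25)    [25 ≡ 1 mod 8 ⇒ (2|25) = +1]
  = -1    [(1|25) = 1]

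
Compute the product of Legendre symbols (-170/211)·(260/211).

-1

By multiplicativity, (-170·260/211) = (-170/211)·(260/211).
First factor (-170/211):
Reduce the numerator: -170 ≡ 41 (mod 211), so (-170/211) = (41/211).
41 ≡ 1 (mod 4), so quadratic reciprocity gives (41/211) = (211/41). Reduce: 211 ≡ 6 (mod 41). Now have (6/41).
Factor out 2: 6 = 2·3. Since 41 ≡ 1 (mod 8), (2/41) = +1. Now have (3/41).
41 ≡ 1 (mod 4), so quadratic reciprocity gives (3/41) = (41/3). Reduce: 41 ≡ 2 (mod 3). Now have (2/3).
Factor out 2: 2 = 2. Since 3 ≡ 3 (mod 8), (2/3) = -1. Now have -(1/3).
(1/3) = 1. Collecting the sign factors: -1.
Second factor (260/211):
Reduce the numerator: 260 ≡ 49 (mod 211), so (260/211) = (49/211).
49 ≡ 1 (mod 4), so quadratic reciprocity gives (49/211) = (211/49). Reduce: 211 ≡ 15 (mod 49). Now have (15/49).
49 ≡ 1 (mod 4), so quadratic reciprocity gives (15/49) = (49/15). Reduce: 49 ≡ 4 (mod 15). Now have (4/15).
Factor out 2: 4 = 2^2. Since 15 ≡ 7 (mod 8), (2/15) = +1, and (2/15)^2 = +1. Now have (1/15).
(1/15) = 1. Collecting the sign factors: 1.
Product: (-1)·(1) = -1.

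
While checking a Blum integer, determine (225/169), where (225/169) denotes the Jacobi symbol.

Reduce the numerator: 225 ≡ 56 (mod 169), so (225/169) = (56/169).
Factor out 2: 56 = 2^3·7. Since 169 ≡ 1 (mod 8), (2/169) = +1, and (2/169)^3 = +1. Now have (7/169).
169 ≡ 1 (mod 4), so quadratic reciprocity gives (7/169) = (169/7). Reduce: 169 ≡ 1 (mod 7). Now have (1/7).
(1/7) = 1. Collecting the sign factors: 1.

1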